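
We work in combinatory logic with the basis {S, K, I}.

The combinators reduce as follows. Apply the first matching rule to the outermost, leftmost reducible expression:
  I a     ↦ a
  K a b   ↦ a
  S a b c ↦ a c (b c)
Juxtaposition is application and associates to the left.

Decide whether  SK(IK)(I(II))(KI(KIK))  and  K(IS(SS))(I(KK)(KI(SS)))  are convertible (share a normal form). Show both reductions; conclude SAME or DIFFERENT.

Term A:
  start: SK(IK)(I(II))(KI(KIK))
  →1  K(I(II))(IK(I(II)))(KI(KIK))
  →2  I(II)(KI(KIK))
  →3  II(KI(KIK))
  →4  I(KI(KIK))
  →5  KI(KIK)
  →6  I

Term B:
  start: K(IS(SS))(I(KK)(KI(SS)))
  →1  IS(SS)
  →2  S(SS)

Answer: DIFFERENT — A ⇓ I, B ⇓ S(SS)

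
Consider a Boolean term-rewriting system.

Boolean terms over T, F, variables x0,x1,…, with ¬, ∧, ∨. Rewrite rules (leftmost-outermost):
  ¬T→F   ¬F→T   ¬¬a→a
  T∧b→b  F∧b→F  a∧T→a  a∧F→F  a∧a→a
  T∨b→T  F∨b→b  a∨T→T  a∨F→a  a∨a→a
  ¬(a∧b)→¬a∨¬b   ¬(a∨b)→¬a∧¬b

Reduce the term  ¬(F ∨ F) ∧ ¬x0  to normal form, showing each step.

  start: ¬(F ∨ F) ∧ ¬x0
  [1] (¬F ∧ ¬F) ∧ ¬x0
  [2] ¬F ∧ ¬x0
  [3] T ∧ ¬x0
  [4] ¬x0

Answer: normal form = ¬x0  (in 4 steps)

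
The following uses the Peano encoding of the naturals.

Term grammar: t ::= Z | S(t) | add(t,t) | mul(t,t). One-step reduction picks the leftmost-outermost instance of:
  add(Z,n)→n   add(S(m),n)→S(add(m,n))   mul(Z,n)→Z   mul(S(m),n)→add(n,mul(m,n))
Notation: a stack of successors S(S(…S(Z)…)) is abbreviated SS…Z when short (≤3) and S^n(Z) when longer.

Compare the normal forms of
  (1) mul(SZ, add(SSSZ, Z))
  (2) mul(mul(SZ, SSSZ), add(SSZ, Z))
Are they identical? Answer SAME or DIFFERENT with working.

Term A:
  start: mul(SZ, add(SSSZ, Z))
  step 1: add(add(SSSZ, Z), mul(Z, add(SSSZ, Z)))
  step 2: add(S(add(SSZ, Z)), mul(Z, add(SSSZ, Z)))
  step 3: S(add(add(SSZ, Z), mul(Z, add(SSSZ, Z))))
  step 4: S(add(S(add(SZ, Z)), mul(Z, add(SSSZ, Z))))
  step 5: S(S(add(add(SZ, Z), mul(Z, add(SSSZ, Z)))))
  step 6: S(S(add(S(add(Z, Z)), mul(Z, add(SSSZ, Z)))))
  step 7: S(S(S(add(add(Z, Z), mul(Z, add(SSSZ, Z))))))
  step 8: S(S(S(add(Z, mul(Z, add(SSSZ, Z))))))
  step 9: S(S(S(mul(Z, add(SSSZ, Z)))))
  step 10: SSSZ

Term B:
  start: mul(mul(SZ, SSSZ), add(SSZ, Z))
  step 1: mul(add(SSSZ, mul(Z, SSSZ)), add(SSZ, Z))
  step 2: mul(S(add(SSZ, mul(Z, SSSZ))), add(SSZ, Z))
  step 3: add(add(SSZ, Z), mul(add(SSZ, mul(Z, SSSZ)), add(SSZ, Z)))
  step 4: add(S(add(SZ, Z)), mul(add(SSZ, mul(Z, SSSZ)), add(SSZ, Z)))
  step 5: S(add(add(SZ, Z), mul(add(SSZ, mul(Z, SSSZ)), add(SSZ, Z))))
  step 6: S(add(S(add(Z, Z)), mul(add(SSZ, mul(Z, SSSZ)), add(SSZ, Z))))
  step 7: S(S(add(add(Z, Z), mul(add(SSZ, mul(Z, SSSZ)), add(SSZ, Z)))))
  step 8: S(S(add(Z, mul(add(SSZ, mul(Z, SSSZ)), add(SSZ, Z)))))
  step 9: S(S(mul(add(SSZ, mul(Z, SSSZ)), add(SSZ, Z))))
  step 10: S(S(mul(S(add(SZ, mul(Z, SSSZ))), add(SSZ, Z))))
  step 11: S(S(add(add(SSZ, Z), mul(add(SZ, mul(Z, SSSZ)), add(SSZ, Z)))))
  step 12: S(S(add(S(add(SZ, Z)), mul(add(SZ, mul(Z, SSSZ)), add(SSZ, Z)))))
  step 13: S(S(S(add(add(SZ, Z), mul(add(SZ, mul(Z, SSSZ)), add(SSZ, Z))))))
  step 14: S(S(S(add(S(add(Z, Z)), mul(add(SZ, mul(Z, SSSZ)), add(SSZ, Z))))))
  step 15: S(S(S(S(add(add(Z, Z), mul(add(SZ, mul(Z, SSSZ)), add(SSZ, Z)))))))
  step 16: S(S(S(S(add(Z, mul(add(SZ, mul(Z, SSSZ)), add(SSZ, Z)))))))
  step 17: S(S(S(S(mul(add(SZ, mul(Z, SSSZ)), add(SSZ, Z))))))
  step 18: S(S(S(S(mul(S(add(Z, mul(Z, SSSZ))), add(SSZ, Z))))))
  step 19: S(S(S(S(add(add(SSZ, Z), mul(add(Z, mul(Z, SSSZ)), add(SSZ, Z)))))))
  step 20: S(S(S(S(add(S(add(SZ, Z)), mul(add(Z, mul(Z, SSSZ)), add(SSZ, Z)))))))
  step 21: S(S(S(S(S(add(add(SZ, Z), mul(add(Z, mul(Z, SSSZ)), add(SSZ, Z))))))))
  step 22: S(S(S(S(S(add(S(add(Z, Z)), mul(add(Z, mul(Z, SSSZ)), add(SSZ, Z))))))))
  step 23: S(S(S(S(S(S(add(add(Z, Z), mul(add(Z, mul(Z, SSSZ)), add(SSZ, Z)))))))))
  step 24: S(S(S(S(S(S(add(Z, mul(add(Z, mul(Z, SSSZ)), add(SSZ, Z)))))))))
  step 25: S(S(S(S(S(S(mul(add(Z, mul(Z, SSSZ)), add(SSZ, Z))))))))
  step 26: S(S(S(S(S(S(mul(mul(Z, SSSZ), add(SSZ, Z))))))))
  step 27: S(S(S(S(S(S(mul(Z, add(SSZ, Z))))))))
  step 28: S^6(Z)

Answer: DIFFERENT — A ⇓ SSSZ, B ⇓ S^6(Z)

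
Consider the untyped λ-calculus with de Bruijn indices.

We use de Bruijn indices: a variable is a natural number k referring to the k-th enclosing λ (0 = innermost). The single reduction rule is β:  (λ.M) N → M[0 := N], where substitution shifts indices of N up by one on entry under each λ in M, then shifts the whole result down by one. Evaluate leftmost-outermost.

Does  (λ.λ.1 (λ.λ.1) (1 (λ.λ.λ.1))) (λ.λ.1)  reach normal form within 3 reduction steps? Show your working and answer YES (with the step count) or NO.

Answer: YES — reaches normal form λ.λ.λ.1 in 3 ≤ 3 steps

Derivation:
  start: (λ.λ.1 (λ.λ.1) (1 (λ.λ.λ.1))) (λ.λ.1)
  [1] λ.(λ.λ.1) (λ.λ.1) ((λ.λ.1) (λ.λ.λ.1))
  [2] λ.(λ.λ.λ.1) ((λ.λ.1) (λ.λ.λ.1))
  [3] λ.λ.λ.1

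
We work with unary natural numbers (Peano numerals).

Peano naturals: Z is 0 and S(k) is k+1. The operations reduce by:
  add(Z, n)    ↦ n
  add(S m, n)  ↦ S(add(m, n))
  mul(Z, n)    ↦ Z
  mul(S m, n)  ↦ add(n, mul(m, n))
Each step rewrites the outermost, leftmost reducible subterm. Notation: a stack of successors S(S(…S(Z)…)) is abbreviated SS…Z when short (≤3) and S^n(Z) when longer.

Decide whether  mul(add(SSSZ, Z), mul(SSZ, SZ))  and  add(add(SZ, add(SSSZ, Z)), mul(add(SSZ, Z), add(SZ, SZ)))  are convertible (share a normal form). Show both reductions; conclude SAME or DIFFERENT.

Term A:
  start: mul(add(SSSZ, Z), mul(SSZ, SZ))
  →1  mul(S(add(SSZ, Z)), mul(SSZ, SZ))
  →2  add(mul(SSZ, SZ), mul(add(SSZ, Z), mul(SSZ, SZ)))
  →3  add(add(SZ, mul(SZ, SZ)), mul(add(SSZ, Z), mul(SSZ, SZ)))
  →4  add(S(add(Z, mul(SZ, SZ))), mul(add(SSZ, Z), mul(SSZ, SZ)))
  →5  S(add(add(Z, mul(SZ, SZ)), mul(add(SSZ, Z), mul(SSZ, SZ))))
  →6  S(add(mul(SZ, SZ), mul(add(SSZ, Z), mul(SSZ, SZ))))
  →7  S(add(add(SZ, mul(Z, SZ)), mul(add(SSZ, Z), mul(SSZ, SZ))))
  →8  S(add(S(add(Z, mul(Z, SZ))), mul(add(SSZ, Z), mul(SSZ, SZ))))
  →9  S(S(add(add(Z, mul(Z, SZ)), mul(add(SSZ, Z), mul(SSZ, SZ)))))
  →10  S(S(add(mul(Z, SZ), mul(add(SSZ, Z), mul(SSZ, SZ)))))
  →11  S(S(add(Z, mul(add(SSZ, Z), mul(SSZ, SZ)))))
  →12  S(S(mul(add(SSZ, Z), mul(SSZ, SZ))))
  →13  S(S(mul(S(add(SZ, Z)), mul(SSZ, SZ))))
  →14  S(S(add(mul(SSZ, SZ), mul(add(SZ, Z), mul(SSZ, SZ)))))
  →15  S(S(add(add(SZ, mul(SZ, SZ)), mul(add(SZ, Z), mul(SSZ, SZ)))))
  →16  S(S(add(S(add(Z, mul(SZ, SZ))), mul(add(SZ, Z), mul(SSZ, SZ)))))
  →17  S(S(S(add(add(Z, mul(SZ, SZ)), mul(add(SZ, Z), mul(SSZ, SZ))))))
  →18  S(S(S(add(mul(SZ, SZ), mul(add(SZ, Z), mul(SSZ, SZ))))))
  →19  S(S(S(add(add(SZ, mul(Z, SZ)), mul(add(SZ, Z), mul(SSZ, SZ))))))
  →20  S(S(S(add(S(add(Z, mul(Z, SZ))), mul(add(SZ, Z), mul(SSZ, SZ))))))
  →21  S(S(S(S(add(add(Z, mul(Z, SZ)), mul(add(SZ, Z), mul(SSZ, SZ)))))))
  →22  S(S(S(S(add(mul(Z, SZ), mul(add(SZ, Z), mul(SSZ, SZ)))))))
  →23  S(S(S(S(add(Z, mul(add(SZ, Z), mul(SSZ, SZ)))))))
  →24  S(S(S(S(mul(add(SZ, Z), mul(SSZ, SZ))))))
  →25  S(S(S(S(mul(S(add(Z, Z)), mul(SSZ, SZ))))))
  →26  S(S(S(S(add(mul(SSZ, SZ), mul(add(Z, Z), mul(SSZ, SZ)))))))
  →27  S(S(S(S(add(add(SZ, mul(SZ, SZ)), mul(add(Z, Z), mul(SSZ, SZ)))))))
  →28  S(S(S(S(add(S(add(Z, mul(SZ, SZ))), mul(add(Z, Z), mul(SSZ, SZ)))))))
  →29  S(S(S(S(S(add(add(Z, mul(SZ, SZ)), mul(add(Z, Z), mul(SSZ, SZ))))))))
  →30  S(S(S(S(S(add(mul(SZ, SZ), mul(add(Z, Z), mul(SSZ, SZ))))))))
  →31  S(S(S(S(S(add(add(SZ, mul(Z, SZ)), mul(add(Z, Z), mul(SSZ, SZ))))))))
  →32  S(S(S(S(S(add(S(add(Z, mul(Z, SZ))), mul(add(Z, Z), mul(SSZ, SZ))))))))
  →33  S(S(S(S(S(S(add(add(Z, mul(Z, SZ)), mul(add(Z, Z), mul(SSZ, SZ)))))))))
  →34  S(S(S(S(S(S(add(mul(Z, SZ), mul(add(Z, Z), mul(SSZ, SZ)))))))))
  →35  S(S(S(S(S(S(add(Z, mul(add(Z, Z), mul(SSZ, SZ)))))))))
  →36  S(S(S(S(S(S(mul(add(Z, Z), mul(SSZ, SZ))))))))
  →37  S(S(S(S(S(S(mul(Z, mul(SSZ, SZ))))))))
  →38  S^6(Z)

Term B:
  start: add(add(SZ, add(SSSZ, Z)), mul(add(SSZ, Z), add(SZ, SZ)))
  →1  add(S(add(Z, add(SSSZ, Z))), mul(add(SSZ, Z), add(SZ, SZ)))
  →2  S(add(add(Z, add(SSSZ, Z)), mul(add(SSZ, Z), add(SZ, SZ))))
  →3  S(add(add(SSSZ, Z), mul(add(SSZ, Z), add(SZ, SZ))))
  →4  S(add(S(add(SSZ, Z)), mul(add(SSZ, Z), add(SZ, SZ))))
  →5  S(S(add(add(SSZ, Z), mul(add(SSZ, Z), add(SZ, SZ)))))
  →6  S(S(add(S(add(SZ, Z)), mul(add(SSZ, Z), add(SZ, SZ)))))
  →7  S(S(S(add(add(SZ, Z), mul(add(SSZ, Z), add(SZ, SZ))))))
  →8  S(S(S(add(S(add(Z, Z)), mul(add(SSZ, Z), add(SZ, SZ))))))
  →9  S(S(S(S(add(add(Z, Z), mul(add(SSZ, Z), add(SZ, SZ)))))))
  →10  S(S(S(S(add(Z, mul(add(SSZ, Z), add(SZ, SZ)))))))
  →11  S(S(S(S(mul(add(SSZ, Z), add(SZ, SZ))))))
  →12  S(S(S(S(mul(S(add(SZ, Z)), add(SZ, SZ))))))
  →13  S(S(S(S(add(add(SZ, SZ), mul(add(SZ, Z), add(SZ, SZ)))))))
  →14  S(S(S(S(add(S(add(Z, SZ)), mul(add(SZ, Z), add(SZ, SZ)))))))
  →15  S(S(S(S(S(add(add(Z, SZ), mul(add(SZ, Z), add(SZ, SZ))))))))
  →16  S(S(S(S(S(add(SZ, mul(add(SZ, Z), add(SZ, SZ))))))))
  →17  S(S(S(S(S(S(add(Z, mul(add(SZ, Z), add(SZ, SZ)))))))))
  →18  S(S(S(S(S(S(mul(add(SZ, Z), add(SZ, SZ))))))))
  →19  S(S(S(S(S(S(mul(S(add(Z, Z)), add(SZ, SZ))))))))
  →20  S(S(S(S(S(S(add(add(SZ, SZ), mul(add(Z, Z), add(SZ, SZ)))))))))
  →21  S(S(S(S(S(S(add(S(add(Z, SZ)), mul(add(Z, Z), add(SZ, SZ)))))))))
  →22  S(S(S(S(S(S(S(add(add(Z, SZ), mul(add(Z, Z), add(SZ, SZ))))))))))
  →23  S(S(S(S(S(S(S(add(SZ, mul(add(Z, Z), add(SZ, SZ))))))))))
  →24  S(S(S(S(S(S(S(S(add(Z, mul(add(Z, Z), add(SZ, SZ)))))))))))
  →25  S(S(S(S(S(S(S(S(mul(add(Z, Z), add(SZ, SZ))))))))))
  →26  S(S(S(S(S(S(S(S(mul(Z, add(SZ, SZ))))))))))
  →27  S^8(Z)

Answer: DIFFERENT — A ⇓ S^6(Z), B ⇓ S^8(Z)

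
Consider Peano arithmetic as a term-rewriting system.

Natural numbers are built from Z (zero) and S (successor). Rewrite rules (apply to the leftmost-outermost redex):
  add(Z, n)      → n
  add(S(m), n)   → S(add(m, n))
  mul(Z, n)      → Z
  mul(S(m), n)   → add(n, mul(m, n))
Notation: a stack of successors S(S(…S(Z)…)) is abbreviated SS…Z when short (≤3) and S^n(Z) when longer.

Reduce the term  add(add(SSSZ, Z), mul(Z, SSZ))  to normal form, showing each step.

  start: add(add(SSSZ, Z), mul(Z, SSZ))
  [1] add(S(add(SSZ, Z)), mul(Z, SSZ))
  [2] S(add(add(SSZ, Z), mul(Z, SSZ)))
  [3] S(add(S(add(SZ, Z)), mul(Z, SSZ)))
  [4] S(S(add(add(SZ, Z), mul(Z, SSZ))))
  [5] S(S(add(S(add(Z, Z)), mul(Z, SSZ))))
  [6] S(S(S(add(add(Z, Z), mul(Z, SSZ)))))
  [7] S(S(S(add(Z, mul(Z, SSZ)))))
  [8] S(S(S(mul(Z, SSZ))))
  [9] SSSZ

Answer: normal form = SSSZ  (in 9 steps)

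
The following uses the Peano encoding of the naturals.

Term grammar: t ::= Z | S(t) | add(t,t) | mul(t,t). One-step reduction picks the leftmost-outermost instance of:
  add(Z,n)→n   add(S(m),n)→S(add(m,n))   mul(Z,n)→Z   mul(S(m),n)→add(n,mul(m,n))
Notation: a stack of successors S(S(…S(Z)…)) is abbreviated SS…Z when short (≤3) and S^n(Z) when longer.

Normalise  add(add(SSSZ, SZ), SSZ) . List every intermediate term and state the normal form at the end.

Answer: normal form = S^6(Z)  (in 9 steps)

Working:
  start: add(add(SSSZ, SZ), SSZ)
  step 1: add(S(add(SSZ, SZ)), SSZ)
  step 2: S(add(add(SSZ, SZ), SSZ))
  step 3: S(add(S(add(SZ, SZ)), SSZ))
  step 4: S(S(add(add(SZ, SZ), SSZ)))
  step 5: S(S(add(S(add(Z, SZ)), SSZ)))
  step 6: S(S(S(add(add(Z, SZ), SSZ))))
  step 7: S(S(S(add(SZ, SSZ))))
  step 8: S(S(S(S(add(Z, SSZ)))))
  step 9: S^6(Z)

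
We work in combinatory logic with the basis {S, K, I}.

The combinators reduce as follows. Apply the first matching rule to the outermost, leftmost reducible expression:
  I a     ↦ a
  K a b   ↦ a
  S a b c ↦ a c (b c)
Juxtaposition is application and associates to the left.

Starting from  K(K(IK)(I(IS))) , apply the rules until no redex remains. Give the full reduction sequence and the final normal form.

  start: K(K(IK)(I(IS)))
  [1] K(IK)
  [2] KK

Answer: normal form = KK  (in 2 steps)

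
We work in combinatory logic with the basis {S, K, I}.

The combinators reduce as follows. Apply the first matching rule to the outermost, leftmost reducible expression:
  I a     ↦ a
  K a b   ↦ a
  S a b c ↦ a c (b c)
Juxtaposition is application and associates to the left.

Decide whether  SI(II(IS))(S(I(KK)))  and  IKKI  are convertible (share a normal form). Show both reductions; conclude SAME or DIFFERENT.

Term A:
  start: SI(II(IS))(S(I(KK)))
  step 1: I(S(I(KK)))(II(IS)(S(I(KK))))
  step 2: S(I(KK))(II(IS)(S(I(KK))))
  step 3: S(KK)(II(IS)(S(I(KK))))
  step 4: S(KK)(I(IS)(S(I(KK))))
  step 5: S(KK)(IS(S(I(KK))))
  step 6: S(KK)(S(S(I(KK))))
  step 7: S(KK)(S(S(KK)))

Term B:
  start: IKKI
  step 1: KKI
  step 2: K

Answer: DIFFERENT — A ⇓ S(KK)(S(S(KK))), B ⇓ K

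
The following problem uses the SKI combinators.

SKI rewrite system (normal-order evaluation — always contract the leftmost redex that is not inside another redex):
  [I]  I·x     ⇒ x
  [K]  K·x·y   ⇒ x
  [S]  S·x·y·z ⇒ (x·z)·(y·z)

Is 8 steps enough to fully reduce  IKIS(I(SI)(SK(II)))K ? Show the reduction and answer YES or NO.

  start: IKIS(I(SI)(SK(II)))K
  →1  KIS(I(SI)(SK(II)))K
  →2  I(I(SI)(SK(II)))K
  →3  I(SI)(SK(II))K
  →4  SI(SK(II))K
  →5  IK(SK(II)K)
  →6  K(SK(II)K)
  →7  K(KK(IIK))
  →8  KK

Answer: YES — reaches normal form KK in 8 ≤ 8 steps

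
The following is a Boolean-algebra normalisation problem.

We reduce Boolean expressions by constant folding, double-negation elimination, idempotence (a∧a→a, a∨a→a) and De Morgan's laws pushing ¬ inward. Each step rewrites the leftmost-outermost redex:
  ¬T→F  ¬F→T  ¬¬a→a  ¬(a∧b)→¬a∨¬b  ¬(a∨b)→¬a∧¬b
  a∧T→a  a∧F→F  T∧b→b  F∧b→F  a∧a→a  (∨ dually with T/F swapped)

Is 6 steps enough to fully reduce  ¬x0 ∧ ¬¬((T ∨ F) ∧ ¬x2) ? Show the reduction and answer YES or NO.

Answer: YES — reaches normal form ¬x0 ∧ ¬x2 in 3 ≤ 6 steps

Derivation:
  start: ¬x0 ∧ ¬¬((T ∨ F) ∧ ¬x2)
  step 1: ¬x0 ∧ ((T ∨ F) ∧ ¬x2)
  step 2: ¬x0 ∧ (T ∧ ¬x2)
  step 3: ¬x0 ∧ ¬x2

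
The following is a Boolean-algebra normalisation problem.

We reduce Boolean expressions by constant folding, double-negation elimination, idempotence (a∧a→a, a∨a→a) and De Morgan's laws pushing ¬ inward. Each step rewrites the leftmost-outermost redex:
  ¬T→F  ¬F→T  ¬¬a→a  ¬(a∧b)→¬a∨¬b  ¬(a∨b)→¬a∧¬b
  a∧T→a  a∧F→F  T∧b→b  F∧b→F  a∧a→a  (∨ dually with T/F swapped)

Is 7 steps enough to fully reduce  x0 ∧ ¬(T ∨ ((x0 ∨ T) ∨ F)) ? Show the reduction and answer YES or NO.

  start: x0 ∧ ¬(T ∨ ((x0 ∨ T) ∨ F))
  [1] x0 ∧ (¬T ∧ ¬((x0 ∨ T) ∨ F))
  [2] x0 ∧ (F ∧ ¬((x0 ∨ T) ∨ F))
  [3] x0 ∧ F
  [4] F

Answer: YES — reaches normal form F in 4 ≤ 7 steps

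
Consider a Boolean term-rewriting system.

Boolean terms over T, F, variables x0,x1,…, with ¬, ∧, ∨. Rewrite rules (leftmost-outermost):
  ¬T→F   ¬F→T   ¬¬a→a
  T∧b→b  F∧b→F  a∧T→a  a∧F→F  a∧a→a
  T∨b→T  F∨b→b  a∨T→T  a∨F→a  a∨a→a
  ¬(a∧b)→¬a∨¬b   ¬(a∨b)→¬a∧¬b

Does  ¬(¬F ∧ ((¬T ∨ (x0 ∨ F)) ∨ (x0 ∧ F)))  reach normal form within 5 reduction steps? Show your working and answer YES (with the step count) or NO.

  start: ¬(¬F ∧ ((¬T ∨ (x0 ∨ F)) ∨ (x0 ∧ F)))
  →1  ¬¬F ∨ ¬((¬T ∨ (x0 ∨ F)) ∨ (x0 ∧ F))
  →2  F ∨ ¬((¬T ∨ (x0 ∨ F)) ∨ (x0 ∧ F))
  →3  ¬((¬T ∨ (x0 ∨ F)) ∨ (x0 ∧ F))
  →4  ¬(¬T ∨ (x0 ∨ F)) ∧ ¬(x0 ∧ F)
  →5  (¬¬T ∧ ¬(x0 ∨ F)) ∧ ¬(x0 ∧ F)

Answer: NO — after 5 steps the term is (¬¬T ∧ ¬(x0 ∨ F)) ∧ ¬(x0 ∧ F), not yet normal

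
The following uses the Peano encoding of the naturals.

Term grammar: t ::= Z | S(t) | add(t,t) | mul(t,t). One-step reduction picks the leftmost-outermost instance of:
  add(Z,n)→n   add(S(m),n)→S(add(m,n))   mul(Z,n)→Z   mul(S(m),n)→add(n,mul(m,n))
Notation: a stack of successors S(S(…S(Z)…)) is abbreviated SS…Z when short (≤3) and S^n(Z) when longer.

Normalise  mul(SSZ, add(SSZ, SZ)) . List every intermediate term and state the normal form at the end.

Answer: normal form = S^6(Z)  (in 17 steps)

Derivation:
  start: mul(SSZ, add(SSZ, SZ))
  [1] add(add(SSZ, SZ), mul(SZ, add(SSZ, SZ)))
  [2] add(S(add(SZ, SZ)), mul(SZ, add(SSZ, SZ)))
  [3] S(add(add(SZ, SZ), mul(SZ, add(SSZ, SZ))))
  [4] S(add(S(add(Z, SZ)), mul(SZ, add(SSZ, SZ))))
  [5] S(S(add(add(Z, SZ), mul(SZ, add(SSZ, SZ)))))
  [6] S(S(add(SZ, mul(SZ, add(SSZ, SZ)))))
  [7] S(S(S(add(Z, mul(SZ, add(SSZ, SZ))))))
  [8] S(S(S(mul(SZ, add(SSZ, SZ)))))
  [9] S(S(S(add(add(SSZ, SZ), mul(Z, add(SSZ, SZ))))))
  [10] S(S(S(add(S(add(SZ, SZ)), mul(Z, add(SSZ, SZ))))))
  [11] S(S(S(S(add(add(SZ, SZ), mul(Z, add(SSZ, SZ)))))))
  [12] S(S(S(S(add(S(add(Z, SZ)), mul(Z, add(SSZ, SZ)))))))
  [13] S(S(S(S(S(add(add(Z, SZ), mul(Z, add(SSZ, SZ))))))))
  [14] S(S(S(S(S(add(SZ, mul(Z, add(SSZ, SZ))))))))
  [15] S(S(S(S(S(S(add(Z, mul(Z, add(SSZ, SZ)))))))))
  [16] S(S(S(S(S(S(mul(Z, add(SSZ, SZ))))))))
  [17] S^6(Z)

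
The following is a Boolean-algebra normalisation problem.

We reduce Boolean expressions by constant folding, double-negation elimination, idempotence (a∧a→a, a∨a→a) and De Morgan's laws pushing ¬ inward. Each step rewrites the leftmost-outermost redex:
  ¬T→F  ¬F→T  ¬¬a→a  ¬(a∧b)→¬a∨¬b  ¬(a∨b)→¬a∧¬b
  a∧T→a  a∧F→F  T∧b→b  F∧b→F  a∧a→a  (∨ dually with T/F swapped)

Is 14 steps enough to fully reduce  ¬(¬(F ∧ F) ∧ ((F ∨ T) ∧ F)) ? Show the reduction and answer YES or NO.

  start: ¬(¬(F ∧ F) ∧ ((F ∨ T) ∧ F))
  →1  ¬¬(F ∧ F) ∨ ¬((F ∨ T) ∧ F)
  →2  (F ∧ F) ∨ ¬((F ∨ T) ∧ F)
  →3  F ∨ ¬((F ∨ T) ∧ F)
  →4  ¬((F ∨ T) ∧ F)
  →5  ¬(F ∨ T) ∨ ¬F
  →6  (¬F ∧ ¬T) ∨ ¬F
  →7  (T ∧ ¬T) ∨ ¬F
  →8  ¬T ∨ ¬F
  →9  F ∨ ¬F
  →10  ¬F
  →11  T

Answer: YES — reaches normal form T in 11 ≤ 14 steps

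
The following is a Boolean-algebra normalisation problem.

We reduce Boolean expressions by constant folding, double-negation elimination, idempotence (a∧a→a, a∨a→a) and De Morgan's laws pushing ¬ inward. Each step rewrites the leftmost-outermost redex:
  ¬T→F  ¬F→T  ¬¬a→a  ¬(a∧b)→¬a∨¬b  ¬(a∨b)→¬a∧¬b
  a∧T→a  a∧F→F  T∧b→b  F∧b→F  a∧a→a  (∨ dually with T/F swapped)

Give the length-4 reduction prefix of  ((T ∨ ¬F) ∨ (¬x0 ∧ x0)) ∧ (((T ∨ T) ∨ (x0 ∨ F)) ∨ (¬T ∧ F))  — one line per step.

  start: ((T ∨ ¬F) ∨ (¬x0 ∧ x0)) ∧ (((T ∨ T) ∨ (x0 ∨ F)) ∨ (¬T ∧ F))
  [1] (T ∨ (¬x0 ∧ x0)) ∧ (((T ∨ T) ∨ (x0 ∨ F)) ∨ (¬T ∧ F))
  [2] T ∧ (((T ∨ T) ∨ (x0 ∨ F)) ∨ (¬T ∧ F))
  [3] ((T ∨ T) ∨ (x0 ∨ F)) ∨ (¬T ∧ F)
  [4] (T ∨ (x0 ∨ F)) ∨ (¬T ∧ F)

Answer: after 4 steps: (T ∨ (x0 ∨ F)) ∨ (¬T ∧ F)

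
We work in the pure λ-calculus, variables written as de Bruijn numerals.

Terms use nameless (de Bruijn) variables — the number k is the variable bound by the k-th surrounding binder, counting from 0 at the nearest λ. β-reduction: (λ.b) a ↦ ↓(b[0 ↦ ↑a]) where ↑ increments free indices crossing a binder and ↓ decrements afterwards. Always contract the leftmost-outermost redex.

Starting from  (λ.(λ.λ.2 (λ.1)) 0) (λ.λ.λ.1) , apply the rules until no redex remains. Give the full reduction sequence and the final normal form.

  start: (λ.(λ.λ.2 (λ.1)) 0) (λ.λ.λ.1)
  →1  (λ.λ.(λ.λ.λ.1) (λ.1)) (λ.λ.λ.1)
  →2  λ.(λ.λ.λ.1) (λ.1)
  →3  λ.λ.λ.1

Answer: normal form = λ.λ.λ.1  (in 3 steps)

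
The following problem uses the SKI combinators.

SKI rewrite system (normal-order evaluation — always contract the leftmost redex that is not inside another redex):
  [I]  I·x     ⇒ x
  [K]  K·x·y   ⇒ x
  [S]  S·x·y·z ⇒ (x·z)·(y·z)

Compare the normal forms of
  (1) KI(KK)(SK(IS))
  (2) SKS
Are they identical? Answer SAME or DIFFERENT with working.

Answer: SAME — A ⇓ SKS, B ⇓ SKS

Reduction:
Term A:
  start: KI(KK)(SK(IS))
  [1] I(SK(IS))
  [2] SK(IS)
  [3] SKS

Term B:
  start: SKS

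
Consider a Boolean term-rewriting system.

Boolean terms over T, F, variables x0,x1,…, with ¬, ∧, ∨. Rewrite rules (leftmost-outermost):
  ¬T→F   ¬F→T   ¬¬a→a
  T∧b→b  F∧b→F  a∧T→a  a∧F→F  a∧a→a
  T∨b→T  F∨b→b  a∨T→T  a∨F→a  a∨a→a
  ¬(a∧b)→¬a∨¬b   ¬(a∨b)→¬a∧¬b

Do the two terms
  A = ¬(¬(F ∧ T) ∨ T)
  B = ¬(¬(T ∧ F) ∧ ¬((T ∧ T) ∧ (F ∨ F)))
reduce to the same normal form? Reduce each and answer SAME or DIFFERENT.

Term A:
  start: ¬(¬(F ∧ T) ∨ T)
  [1] ¬¬(F ∧ T) ∧ ¬T
  [2] (F ∧ T) ∧ ¬T
  [3] F ∧ ¬T
  [4] F

Term B:
  start: ¬(¬(T ∧ F) ∧ ¬((T ∧ T) ∧ (F ∨ F)))
  [1] ¬¬(T ∧ F) ∨ ¬¬((T ∧ T) ∧ (F ∨ F))
  [2] (T ∧ F) ∨ ¬¬((T ∧ T) ∧ (F ∨ F))
  [3] F ∨ ¬¬((T ∧ T) ∧ (F ∨ F))
  [4] ¬¬((T ∧ T) ∧ (F ∨ F))
  [5] (T ∧ T) ∧ (F ∨ F)
  [6] T ∧ (F ∨ F)
  [7] F ∨ F
  [8] F

Answer: SAME — A ⇓ F, B ⇓ F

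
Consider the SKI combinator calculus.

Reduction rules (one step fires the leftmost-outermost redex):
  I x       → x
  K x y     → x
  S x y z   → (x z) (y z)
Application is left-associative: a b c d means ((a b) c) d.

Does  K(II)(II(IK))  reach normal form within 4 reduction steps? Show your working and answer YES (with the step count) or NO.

Answer: YES — reaches normal form I in 2 ≤ 4 steps

Derivation:
  start: K(II)(II(IK))
  step 1: II
  step 2: I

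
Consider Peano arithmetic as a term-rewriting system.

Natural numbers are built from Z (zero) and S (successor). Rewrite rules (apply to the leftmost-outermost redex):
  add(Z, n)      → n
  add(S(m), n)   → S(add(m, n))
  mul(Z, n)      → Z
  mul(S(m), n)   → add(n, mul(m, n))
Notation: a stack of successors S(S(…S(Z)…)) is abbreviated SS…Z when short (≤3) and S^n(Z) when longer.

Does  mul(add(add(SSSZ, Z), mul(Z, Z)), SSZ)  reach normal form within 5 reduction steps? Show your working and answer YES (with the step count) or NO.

Answer: NO — after 5 steps the term is S(S(add(Z, mul(add(add(SSZ, Z), mul(Z, Z)), SSZ)))), not yet normal

Derivation:
  start: mul(add(add(SSSZ, Z), mul(Z, Z)), SSZ)
  step 1: mul(add(S(add(SSZ, Z)), mul(Z, Z)), SSZ)
  step 2: mul(S(add(add(SSZ, Z), mul(Z, Z))), SSZ)
  step 3: add(SSZ, mul(add(add(SSZ, Z), mul(Z, Z)), SSZ))
  step 4: S(add(SZ, mul(add(add(SSZ, Z), mul(Z, Z)), SSZ)))
  step 5: S(S(add(Z, mul(add(add(SSZ, Z), mul(Z, Z)), SSZ))))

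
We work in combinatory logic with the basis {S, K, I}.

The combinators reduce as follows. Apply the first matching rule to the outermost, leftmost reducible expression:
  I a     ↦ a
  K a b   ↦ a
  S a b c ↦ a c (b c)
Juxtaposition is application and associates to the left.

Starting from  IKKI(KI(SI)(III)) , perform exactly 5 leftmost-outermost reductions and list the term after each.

  start: IKKI(KI(SI)(III))
  →1  KKI(KI(SI)(III))
  →2  K(KI(SI)(III))
  →3  K(I(III))
  →4  K(III)
  →5  K(II)

Answer: after 5 steps: K(II)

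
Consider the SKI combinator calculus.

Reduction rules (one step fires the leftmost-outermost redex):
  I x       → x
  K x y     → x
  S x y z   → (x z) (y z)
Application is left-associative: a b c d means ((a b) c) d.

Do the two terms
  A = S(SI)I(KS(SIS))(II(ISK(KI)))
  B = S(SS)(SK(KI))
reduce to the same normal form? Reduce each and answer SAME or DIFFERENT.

Answer: SAME — A ⇓ S(SS)(SK(KI)), B ⇓ S(SS)(SK(KI))

Reduction:
Term A:
  start: S(SI)I(KS(SIS))(II(ISK(KI)))
  step 1: SI(KS(SIS))(I(KS(SIS)))(II(ISK(KI)))
  step 2: I(I(KS(SIS)))(KS(SIS)(I(KS(SIS))))(II(ISK(KI)))
  step 3: I(KS(SIS))(KS(SIS)(I(KS(SIS))))(II(ISK(KI)))
  step 4: KS(SIS)(KS(SIS)(I(KS(SIS))))(II(ISK(KI)))
  step 5: S(KS(SIS)(I(KS(SIS))))(II(ISK(KI)))
  step 6: S(S(I(KS(SIS))))(II(ISK(KI)))
  step 7: S(S(KS(SIS)))(II(ISK(KI)))
  step 8: S(SS)(II(ISK(KI)))
  step 9: S(SS)(I(ISK(KI)))
  step 10: S(SS)(ISK(KI))
  step 11: S(SS)(SK(KI))

Term B:
  start: S(SS)(SK(KI))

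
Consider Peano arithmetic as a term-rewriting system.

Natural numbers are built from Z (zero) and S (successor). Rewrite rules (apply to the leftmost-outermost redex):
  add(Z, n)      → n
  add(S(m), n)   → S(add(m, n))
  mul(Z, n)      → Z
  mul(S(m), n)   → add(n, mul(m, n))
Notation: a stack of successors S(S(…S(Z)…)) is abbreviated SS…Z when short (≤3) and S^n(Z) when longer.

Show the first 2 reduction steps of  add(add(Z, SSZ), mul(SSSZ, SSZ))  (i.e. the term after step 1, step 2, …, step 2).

Answer: after 2 steps: S(add(SZ, mul(SSSZ, SSZ)))

Reduction:
  start: add(add(Z, SSZ), mul(SSSZ, SSZ))
  →1  add(SSZ, mul(SSSZ, SSZ))
  →2  S(add(SZ, mul(SSSZ, SSZ)))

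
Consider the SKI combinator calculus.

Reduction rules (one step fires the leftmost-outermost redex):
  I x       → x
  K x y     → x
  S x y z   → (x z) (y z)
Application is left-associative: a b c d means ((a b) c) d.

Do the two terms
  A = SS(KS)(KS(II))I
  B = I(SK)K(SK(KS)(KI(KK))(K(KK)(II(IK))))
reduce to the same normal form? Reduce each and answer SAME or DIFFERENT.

Term A:
  start: SS(KS)(KS(II))I
  →1  S(KS(II))(KS(KS(II)))I
  →2  KS(II)I(KS(KS(II))I)
  →3  SI(KS(KS(II))I)
  →4  SI(SI)

Term B:
  start: I(SK)K(SK(KS)(KI(KK))(K(KK)(II(IK))))
  →1  SKK(SK(KS)(KI(KK))(K(KK)(II(IK))))
  →2  K(SK(KS)(KI(KK))(K(KK)(II(IK))))(K(SK(KS)(KI(KK))(K(KK)(II(IK)))))
  →3  SK(KS)(KI(KK))(K(KK)(II(IK)))
  →4  K(KI(KK))(KS(KI(KK)))(K(KK)(II(IK)))
  →5  KI(KK)(K(KK)(II(IK)))
  →6  I(K(KK)(II(IK)))
  →7  K(KK)(II(IK))
  →8  KK

Answer: DIFFERENT — A ⇓ SI(SI), B ⇓ KK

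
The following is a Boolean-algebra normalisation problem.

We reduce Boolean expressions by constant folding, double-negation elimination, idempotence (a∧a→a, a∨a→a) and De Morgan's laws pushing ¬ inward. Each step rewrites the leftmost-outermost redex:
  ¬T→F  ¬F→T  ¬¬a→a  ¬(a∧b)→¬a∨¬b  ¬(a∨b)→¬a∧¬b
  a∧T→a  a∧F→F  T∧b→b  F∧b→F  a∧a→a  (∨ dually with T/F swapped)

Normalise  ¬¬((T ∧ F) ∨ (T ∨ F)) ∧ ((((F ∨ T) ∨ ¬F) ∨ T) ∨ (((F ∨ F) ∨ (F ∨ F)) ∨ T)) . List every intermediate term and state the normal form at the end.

  start: ¬¬((T ∧ F) ∨ (T ∨ F)) ∧ ((((F ∨ T) ∨ ¬F) ∨ T) ∨ (((F ∨ F) ∨ (F ∨ F)) ∨ T))
  step 1: ((T ∧ F) ∨ (T ∨ F)) ∧ ((((F ∨ T) ∨ ¬F) ∨ T) ∨ (((F ∨ F) ∨ (F ∨ F)) ∨ T))
  step 2: (F ∨ (T ∨ F)) ∧ ((((F ∨ T) ∨ ¬F) ∨ T) ∨ (((F ∨ F) ∨ (F ∨ F)) ∨ T))
  step 3: (T ∨ F) ∧ ((((F ∨ T) ∨ ¬F) ∨ T) ∨ (((F ∨ F) ∨ (F ∨ F)) ∨ T))
  step 4: T ∧ ((((F ∨ T) ∨ ¬F) ∨ T) ∨ (((F ∨ F) ∨ (F ∨ F)) ∨ T))
  step 5: (((F ∨ T) ∨ ¬F) ∨ T) ∨ (((F ∨ F) ∨ (F ∨ F)) ∨ T)
  step 6: T ∨ (((F ∨ F) ∨ (F ∨ F)) ∨ T)
  step 7: T

Answer: normal form = T  (in 7 steps)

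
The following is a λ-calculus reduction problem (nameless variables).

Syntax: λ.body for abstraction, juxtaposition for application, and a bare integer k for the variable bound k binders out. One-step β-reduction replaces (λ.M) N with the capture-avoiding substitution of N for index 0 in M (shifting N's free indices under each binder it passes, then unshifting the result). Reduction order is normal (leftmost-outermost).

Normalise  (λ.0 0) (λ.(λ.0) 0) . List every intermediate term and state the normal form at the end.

  start: (λ.0 0) (λ.(λ.0) 0)
  [1] (λ.(λ.0) 0) (λ.(λ.0) 0)
  [2] (λ.0) (λ.(λ.0) 0)
  [3] λ.(λ.0) 0
  [4] λ.0

Answer: normal form = λ.0  (in 4 steps)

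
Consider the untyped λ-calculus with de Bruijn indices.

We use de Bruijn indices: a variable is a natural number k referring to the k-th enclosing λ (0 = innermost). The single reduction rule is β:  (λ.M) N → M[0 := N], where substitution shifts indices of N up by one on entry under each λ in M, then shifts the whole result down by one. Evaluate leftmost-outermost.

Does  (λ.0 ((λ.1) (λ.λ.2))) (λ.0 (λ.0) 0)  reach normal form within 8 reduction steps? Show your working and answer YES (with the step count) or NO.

Answer: YES — reaches normal form λ.0 (λ.0) 0 in 8 ≤ 8 steps

Working:
  start: (λ.0 ((λ.1) (λ.λ.2))) (λ.0 (λ.0) 0)
  →1  (λ.0 (λ.0) 0) ((λ.λ.0 (λ.0) 0) (λ.λ.λ.0 (λ.0) 0))
  →2  (λ.λ.0 (λ.0) 0) (λ.λ.λ.0 (λ.0) 0) (λ.0) ((λ.λ.0 (λ.0) 0) (λ.λ.λ.0 (λ.0) 0))
  →3  (λ.0 (λ.0) 0) (λ.0) ((λ.λ.0 (λ.0) 0) (λ.λ.λ.0 (λ.0) 0))
  →4  (λ.0) (λ.0) (λ.0) ((λ.λ.0 (λ.0) 0) (λ.λ.λ.0 (λ.0) 0))
  →5  (λ.0) (λ.0) ((λ.λ.0 (λ.0) 0) (λ.λ.λ.0 (λ.0) 0))
  →6  (λ.0) ((λ.λ.0 (λ.0) 0) (λ.λ.λ.0 (λ.0) 0))
  →7  (λ.λ.0 (λ.0) 0) (λ.λ.λ.0 (λ.0) 0)
  →8  λ.0 (λ.0) 0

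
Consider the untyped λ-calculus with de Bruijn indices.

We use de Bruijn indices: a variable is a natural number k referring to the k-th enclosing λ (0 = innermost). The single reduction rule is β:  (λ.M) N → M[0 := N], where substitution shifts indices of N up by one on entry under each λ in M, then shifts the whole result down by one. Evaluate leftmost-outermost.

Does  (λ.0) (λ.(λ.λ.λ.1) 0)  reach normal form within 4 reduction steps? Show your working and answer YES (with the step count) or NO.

Answer: YES — reaches normal form λ.λ.λ.1 in 2 ≤ 4 steps

Derivation:
  start: (λ.0) (λ.(λ.λ.λ.1) 0)
  [1] λ.(λ.λ.λ.1) 0
  [2] λ.λ.λ.1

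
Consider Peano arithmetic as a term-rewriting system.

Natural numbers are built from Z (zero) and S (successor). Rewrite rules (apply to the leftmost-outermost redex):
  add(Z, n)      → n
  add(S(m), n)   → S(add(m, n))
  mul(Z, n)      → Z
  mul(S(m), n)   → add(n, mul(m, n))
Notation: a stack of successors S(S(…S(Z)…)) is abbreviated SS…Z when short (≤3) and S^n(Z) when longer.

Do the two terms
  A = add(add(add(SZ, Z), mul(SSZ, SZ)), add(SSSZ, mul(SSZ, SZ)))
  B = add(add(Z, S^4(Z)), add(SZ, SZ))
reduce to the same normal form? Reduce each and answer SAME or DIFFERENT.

Answer: DIFFERENT — A ⇓ S^8(Z), B ⇓ S^6(Z)

Derivation:
Term A:
  start: add(add(add(SZ, Z), mul(SSZ, SZ)), add(SSSZ, mul(SSZ, SZ)))
  →1  add(add(S(add(Z, Z)), mul(SSZ, SZ)), add(SSSZ, mul(SSZ, SZ)))
  →2  add(S(add(add(Z, Z), mul(SSZ, SZ))), add(SSSZ, mul(SSZ, SZ)))
  →3  S(add(add(add(Z, Z), mul(SSZ, SZ)), add(SSSZ, mul(SSZ, SZ))))
  →4  S(add(add(Z, mul(SSZ, SZ)), add(SSSZ, mul(SSZ, SZ))))
  →5  S(add(mul(SSZ, SZ), add(SSSZ, mul(SSZ, SZ))))
  →6  S(add(add(SZ, mul(SZ, SZ)), add(SSSZ, mul(SSZ, SZ))))
  →7  S(add(S(add(Z, mul(SZ, SZ))), add(SSSZ, mul(SSZ, SZ))))
  →8  S(S(add(add(Z, mul(SZ, SZ)), add(SSSZ, mul(SSZ, SZ)))))
  →9  S(S(add(mul(SZ, SZ), add(SSSZ, mul(SSZ, SZ)))))
  →10  S(S(add(add(SZ, mul(Z, SZ)), add(SSSZ, mul(SSZ, SZ)))))
  →11  S(S(add(S(add(Z, mul(Z, SZ))), add(SSSZ, mul(SSZ, SZ)))))
  →12  S(S(S(add(add(Z, mul(Z, SZ)), add(SSSZ, mul(SSZ, SZ))))))
  →13  S(S(S(add(mul(Z, SZ), add(SSSZ, mul(SSZ, SZ))))))
  →14  S(S(S(add(Z, add(SSSZ, mul(SSZ, SZ))))))
  →15  S(S(S(add(SSSZ, mul(SSZ, SZ)))))
  →16  S(S(S(S(add(SSZ, mul(SSZ, SZ))))))
  →17  S(S(S(S(S(add(SZ, mul(SSZ, SZ)))))))
  →18  S(S(S(S(S(S(add(Z, mul(SSZ, SZ))))))))
  →19  S(S(S(S(S(S(mul(SSZ, SZ)))))))
  →20  S(S(S(S(S(S(add(SZ, mul(SZ, SZ))))))))
  →21  S(S(S(S(S(S(S(add(Z, mul(SZ, SZ)))))))))
  →22  S(S(S(S(S(S(S(mul(SZ, SZ))))))))
  →23  S(S(S(S(S(S(S(add(SZ, mul(Z, SZ)))))))))
  →24  S(S(S(S(S(S(S(S(add(Z, mul(Z, SZ))))))))))
  →25  S(S(S(S(S(S(S(S(mul(Z, SZ)))))))))
  →26  S^8(Z)

Term B:
  start: add(add(Z, S^4(Z)), add(SZ, SZ))
  →1  add(S^4(Z), add(SZ, SZ))
  →2  S(add(SSSZ, add(SZ, SZ)))
  →3  S(S(add(SSZ, add(SZ, SZ))))
  →4  S(S(S(add(SZ, add(SZ, SZ)))))
  →5  S(S(S(S(add(Z, add(SZ, SZ))))))
  →6  S(S(S(S(add(SZ, SZ)))))
  →7  S(S(S(S(S(add(Z, SZ))))))
  →8  S^6(Z)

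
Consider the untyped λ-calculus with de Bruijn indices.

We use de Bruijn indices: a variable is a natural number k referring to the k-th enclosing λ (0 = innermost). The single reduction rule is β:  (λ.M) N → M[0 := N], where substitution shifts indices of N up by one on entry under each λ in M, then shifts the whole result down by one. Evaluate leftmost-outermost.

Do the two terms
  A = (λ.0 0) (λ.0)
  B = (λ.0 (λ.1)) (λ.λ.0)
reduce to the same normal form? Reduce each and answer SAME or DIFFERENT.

Answer: SAME — A ⇓ λ.0, B ⇓ λ.0

Derivation:
Term A:
  start: (λ.0 0) (λ.0)
  step 1: (λ.0) (λ.0)
  step 2: λ.0

Term B:
  start: (λ.0 (λ.1)) (λ.λ.0)
  step 1: (λ.λ.0) (λ.λ.λ.0)
  step 2: λ.0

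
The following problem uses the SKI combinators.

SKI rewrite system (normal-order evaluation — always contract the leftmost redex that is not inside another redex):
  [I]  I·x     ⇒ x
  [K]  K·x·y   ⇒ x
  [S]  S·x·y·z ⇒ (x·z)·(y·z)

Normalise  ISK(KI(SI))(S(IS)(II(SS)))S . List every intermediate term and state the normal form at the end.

Answer: normal form = SS(SSS)  (in 7 steps)

Derivation:
  start: ISK(KI(SI))(S(IS)(II(SS)))S
  →1  SK(KI(SI))(S(IS)(II(SS)))S
  →2  K(S(IS)(II(SS)))(KI(SI)(S(IS)(II(SS))))S
  →3  S(IS)(II(SS))S
  →4  ISS(II(SS)S)
  →5  SS(II(SS)S)
  →6  SS(I(SS)S)
  →7  SS(SSS)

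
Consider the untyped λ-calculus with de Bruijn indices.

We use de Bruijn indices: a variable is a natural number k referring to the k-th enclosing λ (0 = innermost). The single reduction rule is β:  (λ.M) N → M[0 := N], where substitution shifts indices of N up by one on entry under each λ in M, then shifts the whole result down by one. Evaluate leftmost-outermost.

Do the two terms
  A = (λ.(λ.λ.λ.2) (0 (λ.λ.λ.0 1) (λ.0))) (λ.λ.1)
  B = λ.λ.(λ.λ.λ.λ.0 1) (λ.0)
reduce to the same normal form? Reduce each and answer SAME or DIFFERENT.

Term A:
  start: (λ.(λ.λ.λ.2) (0 (λ.λ.λ.0 1) (λ.0))) (λ.λ.1)
  →1  (λ.λ.λ.2) ((λ.λ.1) (λ.λ.λ.0 1) (λ.0))
  →2  λ.λ.(λ.λ.1) (λ.λ.λ.0 1) (λ.0)
  →3  λ.λ.(λ.λ.λ.λ.0 1) (λ.0)
  →4  λ.λ.λ.λ.λ.0 1

Term B:
  start: λ.λ.(λ.λ.λ.λ.0 1) (λ.0)
  →1  λ.λ.λ.λ.λ.0 1

Answer: SAME — A ⇓ λ.λ.λ.λ.λ.0 1, B ⇓ λ.λ.λ.λ.λ.0 1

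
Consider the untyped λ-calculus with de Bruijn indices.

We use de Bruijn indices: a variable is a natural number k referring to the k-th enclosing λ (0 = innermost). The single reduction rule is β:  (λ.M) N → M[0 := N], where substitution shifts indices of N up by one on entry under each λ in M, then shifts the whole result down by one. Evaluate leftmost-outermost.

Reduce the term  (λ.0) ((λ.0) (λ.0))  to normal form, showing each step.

Answer: normal form = λ.0  (in 2 steps)

Working:
  start: (λ.0) ((λ.0) (λ.0))
  step 1: (λ.0) (λ.0)
  step 2: λ.0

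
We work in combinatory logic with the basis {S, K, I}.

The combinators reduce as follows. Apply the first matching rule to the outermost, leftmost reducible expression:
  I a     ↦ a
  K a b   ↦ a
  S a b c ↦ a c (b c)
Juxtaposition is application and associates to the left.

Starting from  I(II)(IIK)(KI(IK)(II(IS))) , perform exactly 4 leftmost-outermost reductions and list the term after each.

  start: I(II)(IIK)(KI(IK)(II(IS)))
  →1  II(IIK)(KI(IK)(II(IS)))
  →2  I(IIK)(KI(IK)(II(IS)))
  →3  IIK(KI(IK)(II(IS)))
  →4  IK(KI(IK)(II(IS)))

Answer: after 4 steps: IK(KI(IK)(II(IS)))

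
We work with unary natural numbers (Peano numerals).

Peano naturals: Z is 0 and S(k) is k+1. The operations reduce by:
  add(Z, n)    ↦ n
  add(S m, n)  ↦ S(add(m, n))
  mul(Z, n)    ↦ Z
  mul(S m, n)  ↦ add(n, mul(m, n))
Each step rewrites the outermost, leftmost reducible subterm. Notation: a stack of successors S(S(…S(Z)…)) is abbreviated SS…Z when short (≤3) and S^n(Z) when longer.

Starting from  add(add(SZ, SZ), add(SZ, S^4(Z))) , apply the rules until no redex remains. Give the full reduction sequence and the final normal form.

Answer: normal form = S^7(Z)  (in 7 steps)

Reduction:
  start: add(add(SZ, SZ), add(SZ, S^4(Z)))
  [1] add(S(add(Z, SZ)), add(SZ, S^4(Z)))
  [2] S(add(add(Z, SZ), add(SZ, S^4(Z))))
  [3] S(add(SZ, add(SZ, S^4(Z))))
  [4] S(S(add(Z, add(SZ, S^4(Z)))))
  [5] S(S(add(SZ, S^4(Z))))
  [6] S(S(S(add(Z, S^4(Z)))))
  [7] S^7(Z)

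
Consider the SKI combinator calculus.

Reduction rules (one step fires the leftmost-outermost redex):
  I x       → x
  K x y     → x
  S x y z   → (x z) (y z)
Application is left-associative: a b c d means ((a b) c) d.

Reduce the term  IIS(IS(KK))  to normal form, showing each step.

Answer: normal form = S(S(KK))  (in 3 steps)

Working:
  start: IIS(IS(KK))
  step 1: IS(IS(KK))
  step 2: S(IS(KK))
  step 3: S(S(KK))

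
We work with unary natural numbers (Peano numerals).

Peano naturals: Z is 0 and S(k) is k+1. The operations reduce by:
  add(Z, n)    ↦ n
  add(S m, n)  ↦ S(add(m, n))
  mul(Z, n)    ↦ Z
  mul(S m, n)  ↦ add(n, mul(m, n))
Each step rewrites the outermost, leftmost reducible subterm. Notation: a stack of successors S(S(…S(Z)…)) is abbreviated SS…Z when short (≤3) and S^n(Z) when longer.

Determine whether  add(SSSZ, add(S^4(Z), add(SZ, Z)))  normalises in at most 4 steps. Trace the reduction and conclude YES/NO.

Answer: NO — after 4 steps the term is S(S(S(add(S^4(Z), add(SZ, Z))))), not yet normal

Derivation:
  start: add(SSSZ, add(S^4(Z), add(SZ, Z)))
  [1] S(add(SSZ, add(S^4(Z), add(SZ, Z))))
  [2] S(S(add(SZ, add(S^4(Z), add(SZ, Z)))))
  [3] S(S(S(add(Z, add(S^4(Z), add(SZ, Z))))))
  [4] S(S(S(add(S^4(Z), add(SZ, Z)))))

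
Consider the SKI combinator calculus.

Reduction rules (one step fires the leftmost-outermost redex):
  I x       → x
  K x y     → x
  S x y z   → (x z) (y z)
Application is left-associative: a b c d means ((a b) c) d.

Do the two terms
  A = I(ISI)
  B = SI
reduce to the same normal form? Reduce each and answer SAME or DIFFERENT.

Answer: SAME — A ⇓ SI, B ⇓ SI

Derivation:
Term A:
  start: I(ISI)
  step 1: ISI
  step 2: SI

Term B:
  start: SI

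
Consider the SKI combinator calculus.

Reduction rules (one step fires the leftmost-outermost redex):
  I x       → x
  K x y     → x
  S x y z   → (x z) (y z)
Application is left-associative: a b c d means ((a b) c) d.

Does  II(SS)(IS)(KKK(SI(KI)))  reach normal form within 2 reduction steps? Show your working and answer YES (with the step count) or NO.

Answer: NO — after 2 steps the term is SS(IS)(KKK(SI(KI))), not yet normal

Working:
  start: II(SS)(IS)(KKK(SI(KI)))
  →1  I(SS)(IS)(KKK(SI(KI)))
  →2  SS(IS)(KKK(SI(KI)))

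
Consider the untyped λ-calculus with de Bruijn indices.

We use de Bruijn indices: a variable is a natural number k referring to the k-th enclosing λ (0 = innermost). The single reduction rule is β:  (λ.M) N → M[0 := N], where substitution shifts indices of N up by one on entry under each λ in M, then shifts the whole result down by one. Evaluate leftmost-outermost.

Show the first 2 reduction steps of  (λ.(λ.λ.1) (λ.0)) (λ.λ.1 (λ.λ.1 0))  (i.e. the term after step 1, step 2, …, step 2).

  start: (λ.(λ.λ.1) (λ.0)) (λ.λ.1 (λ.λ.1 0))
  →1  (λ.λ.1) (λ.0)
  →2  λ.λ.0

Answer: after 2 steps: λ.λ.0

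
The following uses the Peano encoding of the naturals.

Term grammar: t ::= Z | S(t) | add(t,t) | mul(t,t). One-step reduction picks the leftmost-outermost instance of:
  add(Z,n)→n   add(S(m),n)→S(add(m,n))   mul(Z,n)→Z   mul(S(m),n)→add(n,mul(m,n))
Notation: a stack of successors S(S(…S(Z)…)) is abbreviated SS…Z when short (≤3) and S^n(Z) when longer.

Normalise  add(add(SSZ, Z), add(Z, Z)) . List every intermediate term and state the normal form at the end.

  start: add(add(SSZ, Z), add(Z, Z))
  →1  add(S(add(SZ, Z)), add(Z, Z))
  →2  S(add(add(SZ, Z), add(Z, Z)))
  →3  S(add(S(add(Z, Z)), add(Z, Z)))
  →4  S(S(add(add(Z, Z), add(Z, Z))))
  →5  S(S(add(Z, add(Z, Z))))
  →6  S(S(add(Z, Z)))
  →7  SSZ

Answer: normal form = SSZ  (in 7 steps)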